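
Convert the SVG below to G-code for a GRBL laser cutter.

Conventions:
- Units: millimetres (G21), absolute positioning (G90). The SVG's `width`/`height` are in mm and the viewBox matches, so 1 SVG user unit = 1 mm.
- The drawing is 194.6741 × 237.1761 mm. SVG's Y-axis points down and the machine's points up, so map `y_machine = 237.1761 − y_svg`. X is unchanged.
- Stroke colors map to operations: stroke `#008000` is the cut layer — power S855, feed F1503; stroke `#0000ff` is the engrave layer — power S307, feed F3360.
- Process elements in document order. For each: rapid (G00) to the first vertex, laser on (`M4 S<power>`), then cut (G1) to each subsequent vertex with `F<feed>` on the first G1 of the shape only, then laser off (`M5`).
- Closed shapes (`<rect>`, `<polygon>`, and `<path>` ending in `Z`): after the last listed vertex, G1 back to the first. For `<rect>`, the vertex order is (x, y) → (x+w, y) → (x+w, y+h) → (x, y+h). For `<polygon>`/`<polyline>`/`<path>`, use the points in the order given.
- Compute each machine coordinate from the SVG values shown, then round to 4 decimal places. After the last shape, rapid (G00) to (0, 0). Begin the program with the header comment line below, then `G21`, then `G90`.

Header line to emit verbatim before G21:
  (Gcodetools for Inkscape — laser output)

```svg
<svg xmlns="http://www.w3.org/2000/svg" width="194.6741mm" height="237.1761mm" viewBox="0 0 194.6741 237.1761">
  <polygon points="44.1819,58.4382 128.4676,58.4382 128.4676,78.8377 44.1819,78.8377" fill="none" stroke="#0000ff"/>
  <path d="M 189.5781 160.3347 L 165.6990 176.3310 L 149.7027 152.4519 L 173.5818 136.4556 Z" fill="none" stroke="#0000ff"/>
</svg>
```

(Gcodetools for Inkscape — laser output)
G21
G90
G00 X44.1819 Y178.7379
M4 S307
G1 X128.4676 Y178.7379 F3360
G1 X128.4676 Y158.3384
G1 X44.1819 Y158.3384
G1 X44.1819 Y178.7379
M5
G00 X189.5781 Y76.8414
M4 S307
G1 X165.6990 Y60.8451 F3360
G1 X149.7027 Y84.7242
G1 X173.5818 Y100.7205
G1 X189.5781 Y76.8414
M5
G00 X0.0000 Y0.0000

viewBox `0 0 194.6741 237.1761` with mm width/height → 1 unit = 1 mm. Flip: y_m = 237.1761 − y_svg.

**Shape 1** — `<polygon>` rectangle, stroke `#0000ff` → engrave (S307, F3360). Machine vertices: (44.1819,178.7379) → (128.4676,178.7379) → (128.4676,158.3384) → (44.1819,158.3384) → (44.1819,178.7379). Closed: final G1 returns to the first vertex.

**Shape 2** — `<path>` regular polygon, stroke `#0000ff` → engrave (S307, F3360). Machine vertices: (189.5781,76.8414) → (165.6990,60.8451) → (149.7027,84.7242) → (173.5818,100.7205) → (189.5781,76.8414). Closed: final G1 returns to the first vertex.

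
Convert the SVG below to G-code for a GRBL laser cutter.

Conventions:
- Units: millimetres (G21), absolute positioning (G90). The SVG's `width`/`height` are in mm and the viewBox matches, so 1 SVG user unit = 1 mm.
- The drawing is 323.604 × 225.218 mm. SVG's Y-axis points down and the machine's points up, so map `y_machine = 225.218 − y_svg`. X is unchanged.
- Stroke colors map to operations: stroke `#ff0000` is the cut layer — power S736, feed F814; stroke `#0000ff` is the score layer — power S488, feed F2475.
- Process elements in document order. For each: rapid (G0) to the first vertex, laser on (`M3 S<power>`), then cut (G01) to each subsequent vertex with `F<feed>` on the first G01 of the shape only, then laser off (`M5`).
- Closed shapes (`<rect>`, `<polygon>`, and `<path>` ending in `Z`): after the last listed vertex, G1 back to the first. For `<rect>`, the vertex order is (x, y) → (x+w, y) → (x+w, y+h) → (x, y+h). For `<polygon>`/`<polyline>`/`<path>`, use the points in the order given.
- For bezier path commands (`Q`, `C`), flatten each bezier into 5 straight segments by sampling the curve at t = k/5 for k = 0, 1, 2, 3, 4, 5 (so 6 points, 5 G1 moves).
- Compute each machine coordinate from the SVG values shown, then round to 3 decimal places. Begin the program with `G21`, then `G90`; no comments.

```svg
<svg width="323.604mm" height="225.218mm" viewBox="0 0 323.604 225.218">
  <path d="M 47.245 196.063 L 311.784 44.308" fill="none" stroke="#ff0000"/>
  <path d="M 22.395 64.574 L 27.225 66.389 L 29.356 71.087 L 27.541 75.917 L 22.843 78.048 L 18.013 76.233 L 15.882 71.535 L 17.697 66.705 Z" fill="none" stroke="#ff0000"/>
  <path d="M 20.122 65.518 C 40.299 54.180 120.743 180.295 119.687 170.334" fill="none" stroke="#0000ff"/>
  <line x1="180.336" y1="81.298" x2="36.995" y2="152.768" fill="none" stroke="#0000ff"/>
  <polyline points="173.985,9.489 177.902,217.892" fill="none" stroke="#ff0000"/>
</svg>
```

G21
G90
G0 X47.245 Y29.155
M3 S736
G01 X311.784 Y180.910 F814
M5
G0 X22.395 Y160.644
M3 S736
G01 X27.225 Y158.829 F814
G01 X29.356 Y154.131
G01 X27.541 Y149.301
G01 X22.843 Y147.170
G01 X18.013 Y148.985
G01 X15.882 Y153.683
G01 X17.697 Y158.513
G01 X22.395 Y160.644
M5
G0 X20.122 Y159.700
M3 S488
G01 X38.326 Y152.197 F2475
G01 X64.189 Y124.834
G01 X90.907 Y90.741
G01 X111.675 Y63.048
G01 X119.687 Y54.884
M5
G0 X180.336 Y143.920
M3 S488
G01 X36.995 Y72.450 F2475
M5
G0 X173.985 Y215.729
M3 S736
G01 X177.902 Y7.326 F814
M5

Since the viewBox matches the mm dimensions, user units are millimetres directly. The only transform is the Y-flip y_m = 225.218 − y_svg.

Shape 1 is a line segment drawn with `<path>`. Its stroke #ff0000 means cut at S736, F814. After flipping Y the toolpath is (47.245,29.155) → (311.784,180.910).

Shape 2 is a regular polygon drawn with `<path>`. Its stroke #ff0000 means cut at S736, F814. After flipping Y the toolpath is (22.395,160.644) → (27.225,158.829) → (29.356,154.131) → (27.541,149.301) → (22.843,147.170) → (18.013,148.985) → (15.882,153.683) → (17.697,158.513) → (22.395,160.644), returning to the start.

Shape 3 is a cubic bezier drawn with `<path>`. Its stroke #0000ff means score at S488, F2475. After flipping Y the toolpath is (20.122,159.700) → (38.326,152.197) → (64.189,124.834) → (90.907,90.741) → (111.675,63.048) → (119.687,54.884).

Shape 4 is a line segment drawn with `<line>`. Its stroke #0000ff means score at S488, F2475. After flipping Y the toolpath is (180.336,143.920) → (36.995,72.450).

Shape 5 is a line segment drawn with `<polyline>`. Its stroke #ff0000 means cut at S736, F814. After flipping Y the toolpath is (173.985,215.729) → (177.902,7.326).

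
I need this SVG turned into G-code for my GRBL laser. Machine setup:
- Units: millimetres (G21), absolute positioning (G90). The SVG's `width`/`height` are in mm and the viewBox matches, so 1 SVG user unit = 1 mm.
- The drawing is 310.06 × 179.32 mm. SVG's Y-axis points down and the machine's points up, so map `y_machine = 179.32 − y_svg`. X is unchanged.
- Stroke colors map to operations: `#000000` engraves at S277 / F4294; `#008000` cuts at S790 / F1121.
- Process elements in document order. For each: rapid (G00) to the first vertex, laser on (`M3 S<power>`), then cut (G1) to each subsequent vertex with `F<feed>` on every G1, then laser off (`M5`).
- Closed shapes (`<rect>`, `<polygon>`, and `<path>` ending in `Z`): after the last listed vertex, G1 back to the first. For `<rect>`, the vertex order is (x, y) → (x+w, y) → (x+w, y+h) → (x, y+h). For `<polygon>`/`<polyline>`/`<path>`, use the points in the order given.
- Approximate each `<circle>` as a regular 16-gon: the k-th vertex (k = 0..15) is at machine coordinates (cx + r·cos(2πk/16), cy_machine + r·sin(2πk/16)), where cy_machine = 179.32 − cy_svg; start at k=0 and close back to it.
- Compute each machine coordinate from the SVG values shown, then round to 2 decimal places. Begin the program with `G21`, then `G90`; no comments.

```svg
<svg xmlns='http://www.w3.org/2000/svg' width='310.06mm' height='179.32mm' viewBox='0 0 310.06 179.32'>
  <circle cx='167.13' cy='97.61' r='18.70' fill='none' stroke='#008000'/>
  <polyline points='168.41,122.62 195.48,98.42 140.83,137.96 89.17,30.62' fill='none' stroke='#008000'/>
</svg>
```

Since the viewBox matches the mm dimensions, user units are millimetres directly. The only transform is the Y-flip y_m = 179.32 − y_svg.

Shape 1 is a circle drawn with `<circle>`. Its stroke #008000 means cut at S790, F1121. After flipping Y the toolpath is (185.83,81.71) → (184.41,88.87) → (180.35,94.93) → (174.29,98.99) → (167.13,100.41) → (159.97,98.99) → (153.91,94.93) → (149.85,88.87) → (148.43,81.71) → (149.85,74.55) → (153.91,68.49) → (159.97,64.43) → (167.13,63.01) → (174.29,64.43) → (180.35,68.49) → (184.41,74.55) → (185.83,81.71), returning to the start.

Shape 2 is a open polyline drawn with `<polyline>`. Its stroke #008000 means cut at S790, F1121. After flipping Y the toolpath is (168.41,56.70) → (195.48,80.90) → (140.83,41.36) → (89.17,148.70).

G21
G90
G00 X185.83 Y81.71
M3 S790
G1 X184.41 Y88.87 F1121
G1 X180.35 Y94.93 F1121
G1 X174.29 Y98.99 F1121
G1 X167.13 Y100.41 F1121
G1 X159.97 Y98.99 F1121
G1 X153.91 Y94.93 F1121
G1 X149.85 Y88.87 F1121
G1 X148.43 Y81.71 F1121
G1 X149.85 Y74.55 F1121
G1 X153.91 Y68.49 F1121
G1 X159.97 Y64.43 F1121
G1 X167.13 Y63.01 F1121
G1 X174.29 Y64.43 F1121
G1 X180.35 Y68.49 F1121
G1 X184.41 Y74.55 F1121
G1 X185.83 Y81.71 F1121
M5
G00 X168.41 Y56.70
M3 S790
G1 X195.48 Y80.90 F1121
G1 X140.83 Y41.36 F1121
G1 X89.17 Y148.70 F1121
M5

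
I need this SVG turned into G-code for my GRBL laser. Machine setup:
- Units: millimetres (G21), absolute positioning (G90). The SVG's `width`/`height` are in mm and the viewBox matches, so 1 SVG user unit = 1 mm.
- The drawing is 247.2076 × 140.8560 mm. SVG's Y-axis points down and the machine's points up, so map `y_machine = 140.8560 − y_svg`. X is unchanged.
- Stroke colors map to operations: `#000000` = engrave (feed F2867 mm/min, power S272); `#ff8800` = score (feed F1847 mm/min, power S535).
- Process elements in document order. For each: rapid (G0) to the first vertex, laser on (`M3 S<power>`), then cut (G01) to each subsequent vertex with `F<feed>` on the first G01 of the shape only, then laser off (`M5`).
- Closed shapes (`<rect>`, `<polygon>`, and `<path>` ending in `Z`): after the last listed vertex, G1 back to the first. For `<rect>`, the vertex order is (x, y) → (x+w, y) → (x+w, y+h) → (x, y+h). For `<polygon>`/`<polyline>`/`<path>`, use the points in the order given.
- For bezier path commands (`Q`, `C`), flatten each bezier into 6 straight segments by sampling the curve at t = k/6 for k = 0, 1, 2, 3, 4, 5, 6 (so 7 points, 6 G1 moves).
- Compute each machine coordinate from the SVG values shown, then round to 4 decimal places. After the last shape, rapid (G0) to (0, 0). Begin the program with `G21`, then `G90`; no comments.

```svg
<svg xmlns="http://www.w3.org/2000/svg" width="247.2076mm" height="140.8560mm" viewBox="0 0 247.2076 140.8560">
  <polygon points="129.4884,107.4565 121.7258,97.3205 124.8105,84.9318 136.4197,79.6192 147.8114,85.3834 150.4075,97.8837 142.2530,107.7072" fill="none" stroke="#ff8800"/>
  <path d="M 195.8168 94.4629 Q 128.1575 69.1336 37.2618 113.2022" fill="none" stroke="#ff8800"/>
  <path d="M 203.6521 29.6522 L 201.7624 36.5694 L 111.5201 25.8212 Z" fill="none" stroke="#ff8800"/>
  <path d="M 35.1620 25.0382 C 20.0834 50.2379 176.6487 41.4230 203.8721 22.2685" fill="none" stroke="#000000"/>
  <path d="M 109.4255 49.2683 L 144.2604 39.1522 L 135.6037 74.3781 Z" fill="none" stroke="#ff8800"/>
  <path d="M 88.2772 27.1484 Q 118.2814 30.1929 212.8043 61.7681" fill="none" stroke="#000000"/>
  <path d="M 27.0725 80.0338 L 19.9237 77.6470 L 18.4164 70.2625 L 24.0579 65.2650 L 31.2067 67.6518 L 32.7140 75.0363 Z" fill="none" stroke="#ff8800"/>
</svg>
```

viewBox `0 0 247.2076 140.8560` with mm width/height → 1 unit = 1 mm. Flip: y_m = 140.8560 − y_svg.

**Shape 1** — `<polygon>` regular polygon, stroke `#ff8800` → score (S535, F1847). Machine vertices: (129.4884,33.3995) → (121.7258,43.5355) → (124.8105,55.9242) → (136.4197,61.2368) → (147.8114,55.4726) → (150.4075,42.9723) → (142.2530,33.1488) → (129.4884,33.3995). Closed: final G1 returns to the first vertex.

**Shape 2** — `<path>` quadratic bezier, stroke `#ff8800` → score (S535, F1847). Control points (SVG): P0=(195.8168,94.4629), P1=(128.1575,69.1336), P2=(37.2618,113.2022); sampled at t=k/6. Machine vertices: (195.8168,46.3931) → (172.6182,52.9085) → (148.1288,55.5684) → (122.3484,54.3729) → (95.2771,49.3220) → (66.9149,40.4156) → (37.2618,27.6538). Open path.

**Shape 3** — `<path>` closed polygon, stroke `#ff8800` → score (S535, F1847). Machine vertices: (203.6521,111.2038) → (201.7624,104.2866) → (111.5201,115.0348) → (203.6521,111.2038). Closed: final G1 returns to the first vertex.

**Shape 4** — `<path>` cubic bezier, stroke `#000000` → engrave (S272, F2867). Control points (SVG): P0=(35.1620,25.0382), P1=(20.0834,50.2379), P2=(176.6487,41.4230), P3=(203.8721,22.2685); sampled at t=k/6. Machine vertices: (35.1620,115.8178) → (40.5329,105.9429) → (66.1504,101.0794) → (103.6538,100.5698) → (144.6824,103.7564) → (180.8754,109.9815) → (203.8721,118.5875). Open path.

**Shape 5** — `<path>` regular polygon, stroke `#ff8800` → score (S535, F1847). Machine vertices: (109.4255,91.5877) → (144.2604,101.7038) → (135.6037,66.4779) → (109.4255,91.5877). Closed: final G1 returns to the first vertex.

**Shape 6** — `<path>` quadratic bezier, stroke `#000000` → engrave (S272, F2867). Control points (SVG): P0=(88.2772,27.1484), P1=(118.2814,30.1929), P2=(212.8043,61.7681); sampled at t=k/6. Machine vertices: (88.2772,113.7076) → (100.0708,111.9002) → (115.4487,108.5079) → (134.4111,103.5304) → (156.9578,96.9680) → (183.0889,88.8204) → (212.8043,79.0879). Open path.

**Shape 7** — `<path>` regular polygon, stroke `#ff8800` → score (S535, F1847). Machine vertices: (27.0725,60.8222) → (19.9237,63.2090) → (18.4164,70.5935) → (24.0579,75.5910) → (31.2067,73.2042) → (32.7140,65.8197) → (27.0725,60.8222). Closed: final G1 returns to the first vertex.

G21
G90
G0 X129.4884 Y33.3995
M3 S535
G01 X121.7258 Y43.5355 F1847
G01 X124.8105 Y55.9242
G01 X136.4197 Y61.2368
G01 X147.8114 Y55.4726
G01 X150.4075 Y42.9723
G01 X142.2530 Y33.1488
G01 X129.4884 Y33.3995
M5
G0 X195.8168 Y46.3931
M3 S535
G01 X172.6182 Y52.9085 F1847
G01 X148.1288 Y55.5684
G01 X122.3484 Y54.3729
G01 X95.2771 Y49.3220
G01 X66.9149 Y40.4156
G01 X37.2618 Y27.6538
M5
G0 X203.6521 Y111.2038
M3 S535
G01 X201.7624 Y104.2866 F1847
G01 X111.5201 Y115.0348
G01 X203.6521 Y111.2038
M5
G0 X35.1620 Y115.8178
M3 S272
G01 X40.5329 Y105.9429 F2867
G01 X66.1504 Y101.0794
G01 X103.6538 Y100.5698
G01 X144.6824 Y103.7564
G01 X180.8754 Y109.9815
G01 X203.8721 Y118.5875
M5
G0 X109.4255 Y91.5877
M3 S535
G01 X144.2604 Y101.7038 F1847
G01 X135.6037 Y66.4779
G01 X109.4255 Y91.5877
M5
G0 X88.2772 Y113.7076
M3 S272
G01 X100.0708 Y111.9002 F2867
G01 X115.4487 Y108.5079
G01 X134.4111 Y103.5304
G01 X156.9578 Y96.9680
G01 X183.0889 Y88.8204
G01 X212.8043 Y79.0879
M5
G0 X27.0725 Y60.8222
M3 S535
G01 X19.9237 Y63.2090 F1847
G01 X18.4164 Y70.5935
G01 X24.0579 Y75.5910
G01 X31.2067 Y73.2042
G01 X32.7140 Y65.8197
G01 X27.0725 Y60.8222
M5
G0 X0.0000 Y0.0000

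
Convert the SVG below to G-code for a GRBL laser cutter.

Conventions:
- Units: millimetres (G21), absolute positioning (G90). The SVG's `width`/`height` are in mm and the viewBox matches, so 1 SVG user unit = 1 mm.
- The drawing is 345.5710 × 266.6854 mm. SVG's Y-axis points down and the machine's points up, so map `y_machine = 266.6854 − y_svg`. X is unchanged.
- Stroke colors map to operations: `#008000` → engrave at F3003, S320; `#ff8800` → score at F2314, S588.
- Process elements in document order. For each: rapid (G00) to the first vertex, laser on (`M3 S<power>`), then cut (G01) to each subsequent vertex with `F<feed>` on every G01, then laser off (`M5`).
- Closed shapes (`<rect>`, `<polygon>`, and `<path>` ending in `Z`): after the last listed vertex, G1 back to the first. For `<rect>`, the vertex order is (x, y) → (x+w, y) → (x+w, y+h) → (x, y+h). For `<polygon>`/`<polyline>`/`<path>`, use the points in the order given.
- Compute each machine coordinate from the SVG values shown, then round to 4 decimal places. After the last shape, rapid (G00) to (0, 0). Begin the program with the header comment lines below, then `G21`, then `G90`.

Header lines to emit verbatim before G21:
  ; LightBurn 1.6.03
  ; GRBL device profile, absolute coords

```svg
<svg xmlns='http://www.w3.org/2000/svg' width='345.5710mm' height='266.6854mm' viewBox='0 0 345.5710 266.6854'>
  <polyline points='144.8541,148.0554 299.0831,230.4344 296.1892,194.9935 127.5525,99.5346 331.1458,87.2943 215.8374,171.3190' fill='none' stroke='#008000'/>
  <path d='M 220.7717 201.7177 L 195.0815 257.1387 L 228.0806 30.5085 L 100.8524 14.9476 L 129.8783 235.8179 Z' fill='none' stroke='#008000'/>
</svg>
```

viewBox `0 0 345.5710 266.6854` with mm width/height → 1 unit = 1 mm. Flip: y_m = 266.6854 − y_svg.

**Shape 1** — `<polyline>` open polyline, stroke `#008000` → engrave (S320, F3003). Machine vertices: (144.8541,118.6300) → (299.0831,36.2510) → (296.1892,71.6919) → (127.5525,167.1508) → (331.1458,179.3911) → (215.8374,95.3664). Open path.

**Shape 2** — `<path>` closed polygon, stroke `#008000` → engrave (S320, F3003). Machine vertices: (220.7717,64.9677) → (195.0815,9.5467) → (228.0806,236.1769) → (100.8524,251.7378) → (129.8783,30.8675) → (220.7717,64.9677). Closed: final G1 returns to the first vertex.

; LightBurn 1.6.03
; GRBL device profile, absolute coords
G21
G90
G00 X144.8541 Y118.6300
M3 S320
G01 X299.0831 Y36.2510 F3003
G01 X296.1892 Y71.6919 F3003
G01 X127.5525 Y167.1508 F3003
G01 X331.1458 Y179.3911 F3003
G01 X215.8374 Y95.3664 F3003
M5
G00 X220.7717 Y64.9677
M3 S320
G01 X195.0815 Y9.5467 F3003
G01 X228.0806 Y236.1769 F3003
G01 X100.8524 Y251.7378 F3003
G01 X129.8783 Y30.8675 F3003
G01 X220.7717 Y64.9677 F3003
M5
G00 X0.0000 Y0.0000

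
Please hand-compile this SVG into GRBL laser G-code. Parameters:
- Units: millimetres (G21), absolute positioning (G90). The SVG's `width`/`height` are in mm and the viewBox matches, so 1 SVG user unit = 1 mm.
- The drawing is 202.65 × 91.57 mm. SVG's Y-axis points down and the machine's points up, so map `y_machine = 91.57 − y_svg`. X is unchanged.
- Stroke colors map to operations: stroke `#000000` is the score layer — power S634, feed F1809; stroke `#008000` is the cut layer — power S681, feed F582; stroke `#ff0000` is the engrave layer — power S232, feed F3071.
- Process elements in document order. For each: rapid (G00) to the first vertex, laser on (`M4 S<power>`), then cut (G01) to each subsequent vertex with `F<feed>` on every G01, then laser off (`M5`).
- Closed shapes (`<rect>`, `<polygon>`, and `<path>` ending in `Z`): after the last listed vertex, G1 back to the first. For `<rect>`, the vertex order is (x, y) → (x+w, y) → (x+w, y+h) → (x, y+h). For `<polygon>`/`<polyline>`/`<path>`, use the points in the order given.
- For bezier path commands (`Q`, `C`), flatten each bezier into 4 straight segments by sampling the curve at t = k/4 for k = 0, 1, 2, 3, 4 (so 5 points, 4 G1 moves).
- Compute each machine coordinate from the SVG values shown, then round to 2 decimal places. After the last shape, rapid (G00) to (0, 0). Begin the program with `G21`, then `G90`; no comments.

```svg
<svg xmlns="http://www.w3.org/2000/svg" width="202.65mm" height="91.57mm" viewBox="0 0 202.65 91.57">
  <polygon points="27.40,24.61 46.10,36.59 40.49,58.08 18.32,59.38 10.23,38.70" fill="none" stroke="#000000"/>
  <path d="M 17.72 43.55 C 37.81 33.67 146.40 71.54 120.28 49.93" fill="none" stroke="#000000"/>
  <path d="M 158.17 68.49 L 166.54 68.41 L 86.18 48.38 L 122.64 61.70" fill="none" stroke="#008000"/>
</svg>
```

G21
G90
G00 X27.40 Y66.96
M4 S634
G01 X46.10 Y54.98 F1809
G01 X40.49 Y33.49 F1809
G01 X18.32 Y32.19 F1809
G01 X10.23 Y52.87 F1809
G01 X27.40 Y66.96 F1809
M5
G00 X17.72 Y48.02
M4 S634
G01 X45.89 Y48.15 F1809
G01 X86.33 Y40.43 F1809
G01 X118.10 Y34.91 F1809
G01 X120.28 Y41.64 F1809
M5
G00 X158.17 Y23.08
M4 S681
G01 X166.54 Y23.16 F582
G01 X86.18 Y43.19 F582
G01 X122.64 Y29.87 F582
M5
G00 X0.00 Y0.00

1 u = 1 mm; y_m = 91.57 − y.

[1] `<polygon>` regular polygon, #000000→score S634 F1809: (27.40,66.96) → (46.10,54.98) → (40.49,33.49) → (18.32,32.19) → (10.23,52.87) → (27.40,66.96) (closed)

[2] `<path>` cubic bezier, #000000→score S634 F1809: (17.72,48.02) → (45.89,48.15) → (86.33,40.43) → (118.10,34.91) → (120.28,41.64)

[3] `<path>` open polyline, #008000→cut S681 F582: (158.17,23.08) → (166.54,23.16) → (86.18,43.19) → (122.64,29.87)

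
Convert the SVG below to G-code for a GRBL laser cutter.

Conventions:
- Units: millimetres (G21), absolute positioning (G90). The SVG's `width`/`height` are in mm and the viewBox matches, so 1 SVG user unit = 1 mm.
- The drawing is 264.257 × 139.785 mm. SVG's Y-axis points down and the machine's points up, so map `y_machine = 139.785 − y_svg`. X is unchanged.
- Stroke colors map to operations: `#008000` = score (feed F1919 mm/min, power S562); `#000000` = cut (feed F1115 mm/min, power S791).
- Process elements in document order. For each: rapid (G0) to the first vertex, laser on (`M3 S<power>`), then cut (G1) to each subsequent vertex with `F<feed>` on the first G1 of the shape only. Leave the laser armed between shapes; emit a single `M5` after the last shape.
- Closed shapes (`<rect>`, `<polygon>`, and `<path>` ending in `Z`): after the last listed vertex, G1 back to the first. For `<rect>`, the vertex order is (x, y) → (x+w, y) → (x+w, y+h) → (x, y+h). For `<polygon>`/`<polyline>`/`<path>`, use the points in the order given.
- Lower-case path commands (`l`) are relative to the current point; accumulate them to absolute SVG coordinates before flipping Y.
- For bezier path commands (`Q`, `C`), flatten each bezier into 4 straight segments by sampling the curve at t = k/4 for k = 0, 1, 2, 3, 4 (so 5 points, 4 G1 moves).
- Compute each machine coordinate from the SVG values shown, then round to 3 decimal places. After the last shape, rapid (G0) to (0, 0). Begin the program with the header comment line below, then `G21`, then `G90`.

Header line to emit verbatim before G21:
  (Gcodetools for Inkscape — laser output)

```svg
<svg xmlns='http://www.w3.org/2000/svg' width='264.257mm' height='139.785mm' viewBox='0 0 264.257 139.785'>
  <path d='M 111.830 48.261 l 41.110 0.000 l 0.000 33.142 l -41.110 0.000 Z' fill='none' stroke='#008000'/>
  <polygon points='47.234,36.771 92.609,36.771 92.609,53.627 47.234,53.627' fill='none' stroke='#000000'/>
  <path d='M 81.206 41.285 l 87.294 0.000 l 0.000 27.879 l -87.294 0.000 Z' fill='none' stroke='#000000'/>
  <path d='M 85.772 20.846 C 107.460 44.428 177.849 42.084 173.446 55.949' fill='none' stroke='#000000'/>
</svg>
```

viewBox `0 0 264.257 139.785` with mm width/height → 1 unit = 1 mm. Flip: y_m = 139.785 − y_svg.

**Shape 1** — `<path>` rectangle, stroke `#008000` → score (S562, F1919). Machine vertices: (111.830,91.524) → (152.940,91.524) → (152.940,58.382) → (111.830,58.382) → (111.830,91.524). Closed: final G1 returns to the first vertex.

**Shape 2** — `<polygon>` rectangle, stroke `#000000` → cut (S791, F1115). Machine vertices: (47.234,103.014) → (92.609,103.014) → (92.609,86.158) → (47.234,86.158) → (47.234,103.014). Closed: final G1 returns to the first vertex.

**Shape 3** — `<path>` rectangle, stroke `#000000` → cut (S791, F1115). Machine vertices: (81.206,98.500) → (168.500,98.500) → (168.500,70.621) → (81.206,70.621) → (81.206,98.500). Closed: final G1 returns to the first vertex.

**Shape 4** — `<path>` cubic bezier, stroke `#000000` → cut (S791, F1115). Control points (SVG): P0=(85.772,20.846), P1=(107.460,44.428), P2=(177.849,42.084), P3=(173.446,55.949); sampled at t=k/4. Machine vertices: (85.772,118.939) → (109.240,105.455) → (139.393,97.744) → (164.654,91.854) → (173.446,83.836). Open path.

(Gcodetools for Inkscape — laser output)
G21
G90
G0 X111.830 Y91.524
M3 S562
G1 X152.940 Y91.524 F1919
G1 X152.940 Y58.382
G1 X111.830 Y58.382
G1 X111.830 Y91.524
G0 X47.234 Y103.014
M3 S791
G1 X92.609 Y103.014 F1115
G1 X92.609 Y86.158
G1 X47.234 Y86.158
G1 X47.234 Y103.014
G0 X81.206 Y98.500
M3 S791
G1 X168.500 Y98.500 F1115
G1 X168.500 Y70.621
G1 X81.206 Y70.621
G1 X81.206 Y98.500
G0 X85.772 Y118.939
M3 S791
G1 X109.240 Y105.455 F1115
G1 X139.393 Y97.744
G1 X164.654 Y91.854
G1 X173.446 Y83.836
M5
G0 X0.000 Y0.000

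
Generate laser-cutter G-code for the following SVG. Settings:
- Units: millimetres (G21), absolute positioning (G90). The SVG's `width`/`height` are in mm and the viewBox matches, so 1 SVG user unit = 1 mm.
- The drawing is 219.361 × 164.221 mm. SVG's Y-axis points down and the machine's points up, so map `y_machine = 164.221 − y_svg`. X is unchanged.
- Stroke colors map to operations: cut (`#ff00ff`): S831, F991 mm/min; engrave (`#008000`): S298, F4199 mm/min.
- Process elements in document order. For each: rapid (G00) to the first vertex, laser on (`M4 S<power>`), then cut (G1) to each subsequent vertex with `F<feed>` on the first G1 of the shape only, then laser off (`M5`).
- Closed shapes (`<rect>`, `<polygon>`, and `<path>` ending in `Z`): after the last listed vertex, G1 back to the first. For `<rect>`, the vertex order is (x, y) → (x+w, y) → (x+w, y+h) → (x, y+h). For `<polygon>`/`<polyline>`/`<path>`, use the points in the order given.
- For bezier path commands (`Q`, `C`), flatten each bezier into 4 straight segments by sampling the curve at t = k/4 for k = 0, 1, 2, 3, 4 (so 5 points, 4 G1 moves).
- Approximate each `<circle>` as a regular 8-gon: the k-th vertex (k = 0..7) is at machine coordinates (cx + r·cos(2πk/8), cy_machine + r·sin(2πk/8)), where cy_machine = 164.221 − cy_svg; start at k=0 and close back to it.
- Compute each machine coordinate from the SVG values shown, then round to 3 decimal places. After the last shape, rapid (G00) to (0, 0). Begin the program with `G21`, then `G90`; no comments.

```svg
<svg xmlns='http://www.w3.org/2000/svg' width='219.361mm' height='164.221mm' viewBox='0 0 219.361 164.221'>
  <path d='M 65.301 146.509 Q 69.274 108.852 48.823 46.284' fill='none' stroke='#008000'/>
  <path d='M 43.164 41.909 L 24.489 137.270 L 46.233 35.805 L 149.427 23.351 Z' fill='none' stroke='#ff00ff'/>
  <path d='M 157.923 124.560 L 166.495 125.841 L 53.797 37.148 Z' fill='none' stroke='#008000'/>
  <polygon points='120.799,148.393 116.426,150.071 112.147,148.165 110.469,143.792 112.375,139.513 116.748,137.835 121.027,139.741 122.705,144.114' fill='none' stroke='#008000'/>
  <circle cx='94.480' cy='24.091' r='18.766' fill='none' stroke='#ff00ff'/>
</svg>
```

G21
G90
G00 X65.301 Y17.712
M4 S298
G1 X65.761 Y38.097 F4199
G1 X63.168 Y61.597
G1 X57.522 Y88.210
G1 X48.823 Y117.937
M5
G00 X43.164 Y122.312
M4 S831
G1 X24.489 Y26.951 F991
G1 X46.233 Y128.416
G1 X149.427 Y140.870
G1 X43.164 Y122.312
M5
G00 X157.923 Y39.661
M4 S298
G1 X166.495 Y38.380 F4199
G1 X53.797 Y127.073
G1 X157.923 Y39.661
M5
G00 X120.799 Y15.828
M4 S298
G1 X116.426 Y14.150 F4199
G1 X112.147 Y16.056
G1 X110.469 Y20.429
G1 X112.375 Y24.708
G1 X116.748 Y26.386
G1 X121.027 Y24.480
G1 X122.705 Y20.107
G1 X120.799 Y15.828
M5
G00 X113.246 Y140.130
M4 S831
G1 X107.750 Y153.400 F991
G1 X94.480 Y158.896
G1 X81.210 Y153.400
G1 X75.714 Y140.130
G1 X81.210 Y126.860
G1 X94.480 Y121.364
G1 X107.750 Y126.860
G1 X113.246 Y140.130
M5
G00 X0.000 Y0.000

Since the viewBox matches the mm dimensions, user units are millimetres directly. The only transform is the Y-flip y_m = 164.221 − y_svg.

Shape 1 is a quadratic bezier drawn with `<path>`. Its stroke #008000 means engrave at S298, F4199. After flipping Y the toolpath is (65.301,17.712) → (65.761,38.097) → (63.168,61.597) → (57.522,88.210) → (48.823,117.937).

Shape 2 is a closed polygon drawn with `<path>`. Its stroke #ff00ff means cut at S831, F991. After flipping Y the toolpath is (43.164,122.312) → (24.489,26.951) → (46.233,128.416) → (149.427,140.870) → (43.164,122.312), returning to the start.

Shape 3 is a closed polygon drawn with `<path>`. Its stroke #008000 means engrave at S298, F4199. After flipping Y the toolpath is (157.923,39.661) → (166.495,38.380) → (53.797,127.073) → (157.923,39.661), returning to the start.

Shape 4 is a regular polygon drawn with `<polygon>`. Its stroke #008000 means engrave at S298, F4199. After flipping Y the toolpath is (120.799,15.828) → (116.426,14.150) → (112.147,16.056) → (110.469,20.429) → (112.375,24.708) → (116.748,26.386) → (121.027,24.480) → (122.705,20.107) → (120.799,15.828), returning to the start.

Shape 5 is a circle drawn with `<circle>`. Its stroke #ff00ff means cut at S831, F991. After flipping Y the toolpath is (113.246,140.130) → (107.750,153.400) → (94.480,158.896) → (81.210,153.400) → (75.714,140.130) → (81.210,126.860) → (94.480,121.364) → (107.750,126.860) → (113.246,140.130), returning to the start.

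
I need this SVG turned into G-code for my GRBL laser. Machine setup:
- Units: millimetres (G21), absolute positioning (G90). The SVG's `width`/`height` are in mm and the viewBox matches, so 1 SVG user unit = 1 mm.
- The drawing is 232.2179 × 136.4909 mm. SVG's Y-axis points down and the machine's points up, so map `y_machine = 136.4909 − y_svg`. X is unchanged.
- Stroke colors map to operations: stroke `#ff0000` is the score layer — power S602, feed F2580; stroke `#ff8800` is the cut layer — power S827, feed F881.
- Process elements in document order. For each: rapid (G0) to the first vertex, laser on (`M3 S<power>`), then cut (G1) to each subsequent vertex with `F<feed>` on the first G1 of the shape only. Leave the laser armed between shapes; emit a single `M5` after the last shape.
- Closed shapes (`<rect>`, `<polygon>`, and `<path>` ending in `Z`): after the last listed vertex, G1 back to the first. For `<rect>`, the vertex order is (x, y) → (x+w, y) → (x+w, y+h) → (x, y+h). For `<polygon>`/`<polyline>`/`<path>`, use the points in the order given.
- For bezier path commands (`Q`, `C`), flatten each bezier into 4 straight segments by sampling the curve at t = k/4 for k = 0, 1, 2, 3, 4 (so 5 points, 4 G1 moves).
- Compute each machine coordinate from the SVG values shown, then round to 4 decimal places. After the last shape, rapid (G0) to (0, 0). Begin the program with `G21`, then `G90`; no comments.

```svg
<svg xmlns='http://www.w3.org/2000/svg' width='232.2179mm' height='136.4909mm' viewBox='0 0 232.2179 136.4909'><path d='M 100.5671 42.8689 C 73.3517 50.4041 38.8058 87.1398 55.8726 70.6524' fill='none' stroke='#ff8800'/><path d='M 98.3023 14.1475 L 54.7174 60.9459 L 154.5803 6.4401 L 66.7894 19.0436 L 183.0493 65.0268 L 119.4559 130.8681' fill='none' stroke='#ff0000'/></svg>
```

G21
G90
G0 X100.5671 Y93.6220
M3 S827
G1 X79.7021 Y83.7834 F881
G1 X61.6140 Y70.7218
G1 X51.8289 Y62.1644
G1 X55.8726 Y65.8385
G0 X98.3023 Y122.3434
M3 S602
G1 X54.7174 Y75.5450 F2580
G1 X154.5803 Y130.0508
G1 X66.7894 Y117.4473
G1 X183.0493 Y71.4641
G1 X119.4559 Y5.6228
M5
G0 X0.0000 Y0.0000

Since the viewBox matches the mm dimensions, user units are millimetres directly. The only transform is the Y-flip y_m = 136.4909 − y_svg.

Shape 1 is a cubic bezier drawn with `<path>`. Its stroke #ff8800 means cut at S827, F881. After flipping Y the toolpath is (100.5671,93.6220) → (79.7021,83.7834) → (61.6140,70.7218) → (51.8289,62.1644) → (55.8726,65.8385).

Shape 2 is a open polyline drawn with `<path>`. Its stroke #ff0000 means score at S602, F2580. After flipping Y the toolpath is (98.3023,122.3434) → (54.7174,75.5450) → (154.5803,130.0508) → (66.7894,117.4473) → (183.0493,71.4641) → (119.4559,5.6228).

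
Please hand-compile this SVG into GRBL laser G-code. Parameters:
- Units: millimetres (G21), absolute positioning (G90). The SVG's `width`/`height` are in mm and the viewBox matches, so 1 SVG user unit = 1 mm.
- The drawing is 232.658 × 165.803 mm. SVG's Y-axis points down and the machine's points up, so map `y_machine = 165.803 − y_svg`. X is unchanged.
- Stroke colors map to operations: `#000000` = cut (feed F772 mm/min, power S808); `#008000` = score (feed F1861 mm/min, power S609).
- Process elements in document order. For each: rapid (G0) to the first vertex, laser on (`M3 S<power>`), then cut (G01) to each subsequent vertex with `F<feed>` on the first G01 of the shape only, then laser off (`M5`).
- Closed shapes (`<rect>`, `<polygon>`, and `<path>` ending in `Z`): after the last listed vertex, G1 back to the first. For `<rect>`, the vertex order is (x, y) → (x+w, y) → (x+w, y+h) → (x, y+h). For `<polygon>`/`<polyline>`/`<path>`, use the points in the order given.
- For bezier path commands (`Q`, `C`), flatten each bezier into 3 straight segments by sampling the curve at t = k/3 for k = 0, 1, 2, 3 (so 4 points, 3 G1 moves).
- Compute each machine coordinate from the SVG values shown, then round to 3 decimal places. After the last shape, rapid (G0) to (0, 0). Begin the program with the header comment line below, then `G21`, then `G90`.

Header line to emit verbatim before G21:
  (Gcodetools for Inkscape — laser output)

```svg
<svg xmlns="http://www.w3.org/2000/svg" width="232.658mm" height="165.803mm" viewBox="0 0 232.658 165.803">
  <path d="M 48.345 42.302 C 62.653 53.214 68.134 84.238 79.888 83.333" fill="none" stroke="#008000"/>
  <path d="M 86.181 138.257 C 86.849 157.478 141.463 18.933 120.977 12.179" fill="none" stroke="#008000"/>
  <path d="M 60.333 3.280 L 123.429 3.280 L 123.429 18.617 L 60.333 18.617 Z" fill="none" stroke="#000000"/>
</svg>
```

(Gcodetools for Inkscape — laser output)
G21
G90
G0 X48.345 Y123.501
M3 S609
G01 X60.270 Y107.812 F1861
G01 X69.666 Y90.281
G01 X79.888 Y82.470
M5
G0 X86.181 Y27.546
M3 S609
G01 X100.052 Y50.189 F1861
G01 X121.209 Y113.664
G01 X120.977 Y153.624
M5
G0 X60.333 Y162.523
M3 S808
G01 X123.429 Y162.523 F772
G01 X123.429 Y147.186
G01 X60.333 Y147.186
G01 X60.333 Y162.523
M5
G0 X0.000 Y0.000

Since the viewBox matches the mm dimensions, user units are millimetres directly. The only transform is the Y-flip y_m = 165.803 − y_svg.

Shape 1 is a cubic bezier drawn with `<path>`. Its stroke #008000 means score at S609, F1861. After flipping Y the toolpath is (48.345,123.501) → (60.270,107.812) → (69.666,90.281) → (79.888,82.470).

Shape 2 is a cubic bezier drawn with `<path>`. Its stroke #008000 means score at S609, F1861. After flipping Y the toolpath is (86.181,27.546) → (100.052,50.189) → (121.209,113.664) → (120.977,153.624).

Shape 3 is a rectangle drawn with `<path>`. Its stroke #000000 means cut at S808, F772. After flipping Y the toolpath is (60.333,162.523) → (123.429,162.523) → (123.429,147.186) → (60.333,147.186) → (60.333,162.523), returning to the start.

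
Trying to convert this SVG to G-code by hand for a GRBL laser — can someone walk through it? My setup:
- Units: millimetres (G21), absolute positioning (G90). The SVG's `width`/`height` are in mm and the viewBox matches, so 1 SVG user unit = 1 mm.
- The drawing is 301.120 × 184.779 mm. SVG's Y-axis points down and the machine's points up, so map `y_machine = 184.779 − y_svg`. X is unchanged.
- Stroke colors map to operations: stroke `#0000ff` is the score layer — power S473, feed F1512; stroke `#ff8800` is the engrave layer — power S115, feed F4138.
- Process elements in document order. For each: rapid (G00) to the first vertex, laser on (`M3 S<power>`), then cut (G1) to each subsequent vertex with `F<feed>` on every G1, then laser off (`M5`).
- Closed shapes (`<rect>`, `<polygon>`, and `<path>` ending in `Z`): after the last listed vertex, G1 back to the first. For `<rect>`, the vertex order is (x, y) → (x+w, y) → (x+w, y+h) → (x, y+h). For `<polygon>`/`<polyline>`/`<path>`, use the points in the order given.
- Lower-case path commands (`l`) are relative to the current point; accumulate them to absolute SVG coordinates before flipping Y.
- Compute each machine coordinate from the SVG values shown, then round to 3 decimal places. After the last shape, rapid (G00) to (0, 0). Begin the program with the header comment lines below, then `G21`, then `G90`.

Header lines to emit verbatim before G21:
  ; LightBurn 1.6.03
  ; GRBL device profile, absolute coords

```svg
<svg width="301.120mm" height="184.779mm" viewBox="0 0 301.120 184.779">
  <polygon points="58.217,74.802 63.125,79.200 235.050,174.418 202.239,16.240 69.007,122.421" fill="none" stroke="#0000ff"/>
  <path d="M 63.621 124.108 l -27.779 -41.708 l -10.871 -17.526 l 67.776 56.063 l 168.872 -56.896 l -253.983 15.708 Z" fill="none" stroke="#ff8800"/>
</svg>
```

; LightBurn 1.6.03
; GRBL device profile, absolute coords
G21
G90
G00 X58.217 Y109.977
M3 S473
G1 X63.125 Y105.579 F1512
G1 X235.050 Y10.361 F1512
G1 X202.239 Y168.539 F1512
G1 X69.007 Y62.358 F1512
G1 X58.217 Y109.977 F1512
M5
G00 X63.621 Y60.671
M3 S115
G1 X35.842 Y102.379 F4138
G1 X24.971 Y119.905 F4138
G1 X92.747 Y63.842 F4138
G1 X261.619 Y120.738 F4138
G1 X7.636 Y105.030 F4138
G1 X63.621 Y60.671 F4138
M5
G00 X0.000 Y0.000

1 u = 1 mm; y_m = 184.779 − y.

[1] `<polygon>` closed polygon, #0000ff→score S473 F1512: (58.217,109.977) → (63.125,105.579) → (235.050,10.361) → (202.239,168.539) → (69.007,62.358) → (58.217,109.977) (closed)

[2] `<path>` closed polygon, #ff8800→engrave S115 F4138: (63.621,60.671) → (35.842,102.379) → (24.971,119.905) → (92.747,63.842) → (261.619,120.738) → (7.636,105.030) → (63.621,60.671) (closed)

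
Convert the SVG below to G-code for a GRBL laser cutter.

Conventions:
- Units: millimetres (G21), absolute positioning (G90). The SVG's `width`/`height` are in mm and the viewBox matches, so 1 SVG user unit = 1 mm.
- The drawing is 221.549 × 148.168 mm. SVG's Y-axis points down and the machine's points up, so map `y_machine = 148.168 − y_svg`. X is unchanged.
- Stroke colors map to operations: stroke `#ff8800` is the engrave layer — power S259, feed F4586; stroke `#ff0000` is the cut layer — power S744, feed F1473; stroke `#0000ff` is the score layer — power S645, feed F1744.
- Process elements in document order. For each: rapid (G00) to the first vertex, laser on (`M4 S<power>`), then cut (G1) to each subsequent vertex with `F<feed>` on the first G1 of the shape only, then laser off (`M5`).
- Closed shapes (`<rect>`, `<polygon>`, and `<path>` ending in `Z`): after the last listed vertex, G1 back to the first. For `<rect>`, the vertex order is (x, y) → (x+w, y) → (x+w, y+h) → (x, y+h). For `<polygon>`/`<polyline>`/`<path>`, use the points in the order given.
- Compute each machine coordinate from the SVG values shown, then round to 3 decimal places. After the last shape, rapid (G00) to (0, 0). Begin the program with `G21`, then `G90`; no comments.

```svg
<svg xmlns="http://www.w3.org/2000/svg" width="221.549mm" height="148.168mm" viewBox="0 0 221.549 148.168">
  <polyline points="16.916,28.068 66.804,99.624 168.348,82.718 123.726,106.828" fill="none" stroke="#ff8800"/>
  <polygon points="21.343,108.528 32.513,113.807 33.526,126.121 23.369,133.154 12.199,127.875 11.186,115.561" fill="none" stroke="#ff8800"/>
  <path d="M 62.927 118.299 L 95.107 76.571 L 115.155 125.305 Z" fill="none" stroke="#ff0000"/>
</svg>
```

1 u = 1 mm; y_m = 148.168 − y.

[1] `<polyline>` open polyline, #ff8800→engrave S259 F4586: (16.916,120.100) → (66.804,48.544) → (168.348,65.450) → (123.726,41.340)

[2] `<polygon>` regular polygon, #ff8800→engrave S259 F4586: (21.343,39.640) → (32.513,34.361) → (33.526,22.047) → (23.369,15.014) → (12.199,20.293) → (11.186,32.607) → (21.343,39.640) (closed)

[3] `<path>` regular polygon, #ff0000→cut S744 F1473: (62.927,29.869) → (95.107,71.597) → (115.155,22.863) → (62.927,29.869) (closed)

G21
G90
G00 X16.916 Y120.100
M4 S259
G1 X66.804 Y48.544 F4586
G1 X168.348 Y65.450
G1 X123.726 Y41.340
M5
G00 X21.343 Y39.640
M4 S259
G1 X32.513 Y34.361 F4586
G1 X33.526 Y22.047
G1 X23.369 Y15.014
G1 X12.199 Y20.293
G1 X11.186 Y32.607
G1 X21.343 Y39.640
M5
G00 X62.927 Y29.869
M4 S744
G1 X95.107 Y71.597 F1473
G1 X115.155 Y22.863
G1 X62.927 Y29.869
M5
G00 X0.000 Y0.000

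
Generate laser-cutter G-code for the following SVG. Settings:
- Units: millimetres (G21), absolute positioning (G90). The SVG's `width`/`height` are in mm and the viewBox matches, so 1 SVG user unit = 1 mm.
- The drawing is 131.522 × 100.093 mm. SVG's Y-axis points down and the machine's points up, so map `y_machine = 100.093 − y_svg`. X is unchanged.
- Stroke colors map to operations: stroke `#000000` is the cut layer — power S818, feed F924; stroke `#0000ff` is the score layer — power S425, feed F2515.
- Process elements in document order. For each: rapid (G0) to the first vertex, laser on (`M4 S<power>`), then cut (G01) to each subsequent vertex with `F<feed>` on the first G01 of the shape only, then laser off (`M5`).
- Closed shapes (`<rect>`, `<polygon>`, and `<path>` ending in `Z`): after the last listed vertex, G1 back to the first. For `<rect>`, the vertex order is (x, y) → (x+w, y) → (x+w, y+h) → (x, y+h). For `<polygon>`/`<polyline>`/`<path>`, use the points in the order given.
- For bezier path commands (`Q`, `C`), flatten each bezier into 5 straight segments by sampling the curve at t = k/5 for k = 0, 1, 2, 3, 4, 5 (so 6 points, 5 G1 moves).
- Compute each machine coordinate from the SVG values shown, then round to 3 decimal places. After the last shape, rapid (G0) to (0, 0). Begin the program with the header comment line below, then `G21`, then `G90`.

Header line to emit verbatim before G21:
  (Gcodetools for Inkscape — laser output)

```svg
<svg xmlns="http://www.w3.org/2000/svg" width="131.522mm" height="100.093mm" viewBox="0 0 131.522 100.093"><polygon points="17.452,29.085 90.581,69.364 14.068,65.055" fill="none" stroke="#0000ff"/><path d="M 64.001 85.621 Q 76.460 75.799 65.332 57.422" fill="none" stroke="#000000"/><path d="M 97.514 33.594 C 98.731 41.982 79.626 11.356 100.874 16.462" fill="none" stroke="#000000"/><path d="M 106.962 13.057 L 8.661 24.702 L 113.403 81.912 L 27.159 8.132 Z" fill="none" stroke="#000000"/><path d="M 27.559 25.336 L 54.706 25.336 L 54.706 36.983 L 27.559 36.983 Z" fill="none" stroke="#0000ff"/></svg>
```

viewBox `0 0 131.522 100.093` with mm width/height → 1 unit = 1 mm. Flip: y_m = 100.093 − y_svg.

**Shape 1** — `<polygon>` closed polygon, stroke `#0000ff` → score (S425, F2515). Machine vertices: (17.452,71.008) → (90.581,30.729) → (14.068,35.038) → (17.452,71.008). Closed: final G1 returns to the first vertex.

**Shape 2** — `<path>` quadratic bezier, stroke `#000000` → cut (S818, F924). Control points (SVG): P0=(64.001,85.621), P1=(76.460,75.799), P2=(65.332,57.422); sampled at t=k/5. Machine vertices: (64.001,14.472) → (68.041,18.743) → (70.194,23.698) → (70.460,29.338) → (68.840,35.662) → (65.332,42.671). Open path.

**Shape 3** — `<path>` cubic bezier, stroke `#000000` → cut (S818, F924). Control points (SVG): P0=(97.514,33.594), P1=(98.731,41.982), P2=(79.626,11.356), P3=(100.874,16.462); sampled at t=k/5. Machine vertices: (97.514,66.499) → (96.291,65.550) → (93.103,70.376) → (90.863,77.391) → (92.482,83.005) → (100.874,83.631). Open path.

**Shape 4** — `<path>` closed polygon, stroke `#000000` → cut (S818, F924). Machine vertices: (106.962,87.036) → (8.661,75.391) → (113.403,18.181) → (27.159,91.961) → (106.962,87.036). Closed: final G1 returns to the first vertex.

**Shape 5** — `<path>` rectangle, stroke `#0000ff` → score (S425, F2515). Machine vertices: (27.559,74.757) → (54.706,74.757) → (54.706,63.110) → (27.559,63.110) → (27.559,74.757). Closed: final G1 returns to the first vertex.

(Gcodetools for Inkscape — laser output)
G21
G90
G0 X17.452 Y71.008
M4 S425
G01 X90.581 Y30.729 F2515
G01 X14.068 Y35.038
G01 X17.452 Y71.008
M5
G0 X64.001 Y14.472
M4 S818
G01 X68.041 Y18.743 F924
G01 X70.194 Y23.698
G01 X70.460 Y29.338
G01 X68.840 Y35.662
G01 X65.332 Y42.671
M5
G0 X97.514 Y66.499
M4 S818
G01 X96.291 Y65.550 F924
G01 X93.103 Y70.376
G01 X90.863 Y77.391
G01 X92.482 Y83.005
G01 X100.874 Y83.631
M5
G0 X106.962 Y87.036
M4 S818
G01 X8.661 Y75.391 F924
G01 X113.403 Y18.181
G01 X27.159 Y91.961
G01 X106.962 Y87.036
M5
G0 X27.559 Y74.757
M4 S425
G01 X54.706 Y74.757 F2515
G01 X54.706 Y63.110
G01 X27.559 Y63.110
G01 X27.559 Y74.757
M5
G0 X0.000 Y0.000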